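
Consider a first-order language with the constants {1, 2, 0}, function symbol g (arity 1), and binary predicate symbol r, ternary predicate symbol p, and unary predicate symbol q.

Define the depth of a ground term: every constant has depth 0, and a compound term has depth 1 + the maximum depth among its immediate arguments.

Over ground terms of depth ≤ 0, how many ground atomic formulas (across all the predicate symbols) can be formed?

39

First count ground terms of depth ≤ 0.
Let N_k count ground terms of depth at most k. Each non-constant term of depth ≤ k is some function symbol applied to depth-≤(k−1) arguments, giving N_k = 3 + N_{k-1}.
N_0 = 3
Explicitly: 1, 2, 0.
So |H| = 3.
A ground atom is a predicate applied to a tuple of terms from H, so the count is the sum over predicates of |H|^arity:
  r: 3^2 = 9;  p: 3^3 = 27;  q: 3
Total ground atoms: 9 + 27 + 3 = 39.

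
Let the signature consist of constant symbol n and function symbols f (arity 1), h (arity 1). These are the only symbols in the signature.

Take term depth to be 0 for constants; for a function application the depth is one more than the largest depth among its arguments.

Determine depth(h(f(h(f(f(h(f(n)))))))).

depth(f(n)) = 1 + depth(n) = 1 + 0 = 1
depth(h(f(n))) = 1 + depth(f(n)) = 1 + 1 = 2
depth(f(h(f(n)))) = 1 + depth(h(f(n))) = 1 + 2 = 3
depth(f(f(h(f(n))))) = 1 + depth(f(h(f(n)))) = 1 + 3 = 4
depth(h(f(f(h(f(n)))))) = 1 + depth(f(f(h(f(n))))) = 1 + 4 = 5
depth(f(h(f(f(h(f(n))))))) = 1 + depth(h(f(f(h(f(n)))))) = 1 + 5 = 6
depth(h(f(h(f(f(h(f(n)))))))) = 1 + depth(f(h(f(f(h(f(n))))))) = 1 + 6 = 7

7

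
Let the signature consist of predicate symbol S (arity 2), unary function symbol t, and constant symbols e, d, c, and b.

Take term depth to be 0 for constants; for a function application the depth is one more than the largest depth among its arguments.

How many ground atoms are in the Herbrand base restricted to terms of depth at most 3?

256

First count ground terms of depth ≤ 3.
Let N_k count ground terms of depth at most k. Each non-constant term of depth ≤ k is some function symbol applied to depth-≤(k−1) arguments, giving N_k = 4 + N_{k-1}.
N_0 = 4
N_1 = 4 + 4 = 8
N_2 = 4 + 8 = 12
N_3 = 4 + 12 = 16
So |H| = 16.
A ground atom is a predicate applied to a tuple of terms from H, so the count is the sum over predicates of |H|^arity:
  S: 16^2 = 256
Total ground atoms: 256.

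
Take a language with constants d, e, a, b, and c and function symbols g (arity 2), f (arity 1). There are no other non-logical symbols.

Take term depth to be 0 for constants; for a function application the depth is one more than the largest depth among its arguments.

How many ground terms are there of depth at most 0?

5

If N_k denotes the number of depth-≤k ground terms, the 5 constants give N_0 = 5, and each function symbol of arity r contributes N_{k-1}^r new terms at level k: N_k = 5 + N_{k-1}^2 + N_{k-1}.
N_0 = 5
Explicitly: d, e, a, b, c.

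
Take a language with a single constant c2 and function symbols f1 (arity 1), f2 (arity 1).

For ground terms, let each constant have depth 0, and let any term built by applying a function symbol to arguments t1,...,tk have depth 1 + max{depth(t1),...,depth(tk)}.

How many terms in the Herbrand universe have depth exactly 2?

Write N_k for the number of ground terms of depth ≤ k. A term of depth ≤ k is either a constant or a function symbol applied to arguments of depth ≤ k−1, so N_k = 1 + N_{k-1} + N_{k-1}.
N_0 = 1
N_1 = 1 + 1 + 1 = 3
N_2 = 1 + 3 + 3 = 7
Terms of depth exactly 2: N_2 − N_1 = 7 − 3 = 4.

4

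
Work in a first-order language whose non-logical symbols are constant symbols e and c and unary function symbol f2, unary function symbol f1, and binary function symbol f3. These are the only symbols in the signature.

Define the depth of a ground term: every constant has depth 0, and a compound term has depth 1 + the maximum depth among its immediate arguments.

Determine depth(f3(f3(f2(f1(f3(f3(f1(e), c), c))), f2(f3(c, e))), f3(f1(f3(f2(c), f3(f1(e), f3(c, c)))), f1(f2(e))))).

depth(f1(e)) = 1 + depth(e) = 1 + 0 = 1
depth(f3(f1(e), c)) = 1 + max(1, 0) = 2
depth(f3(f3(f1(e), c), c)) = 1 + max(2, 0) = 3
depth(f1(f3(f3(f1(e), c), c))) = 1 + depth(f3(f3(f1(e), c), c)) = 1 + 3 = 4
depth(f2(f1(f3(f3(f1(e), c), c)))) = 1 + depth(f1(f3(f3(f1(e), c), c))) = 1 + 4 = 5
depth(f3(c, e)) = 1 + max(0, 0) = 1
depth(f2(f3(c, e))) = 1 + depth(f3(c, e)) = 1 + 1 = 2
depth(f3(f2(f1(f3(f3(f1(e), c), c))), f2(f3(c, e)))) = 1 + max(5, 2) = 6
depth(f2(c)) = 1 + depth(c) = 1 + 0 = 1
depth(f3(c, c)) = 1 + max(0, 0) = 1
depth(f3(f1(e), f3(c, c))) = 1 + max(1, 1) = 2
depth(f3(f2(c), f3(f1(e), f3(c, c)))) = 1 + max(1, 2) = 3
depth(f1(f3(f2(c), f3(f1(e), f3(c, c))))) = 1 + depth(f3(f2(c), f3(f1(e), f3(c, c)))) = 1 + 3 = 4
depth(f2(e)) = 1 + depth(e) = 1 + 0 = 1
depth(f1(f2(e))) = 1 + depth(f2(e)) = 1 + 1 = 2
depth(f3(f1(f3(f2(c), f3(f1(e), f3(c, c)))), f1(f2(e)))) = 1 + max(4, 2) = 5
depth(f3(f3(f2(f1(f3(f3(f1(e), c), c))), f2(f3(c, e))), f3(f1(f3(f2(c), f3(f1(e), f3(c, c)))), f1(f2(e))))) = 1 + max(6, 5) = 7

7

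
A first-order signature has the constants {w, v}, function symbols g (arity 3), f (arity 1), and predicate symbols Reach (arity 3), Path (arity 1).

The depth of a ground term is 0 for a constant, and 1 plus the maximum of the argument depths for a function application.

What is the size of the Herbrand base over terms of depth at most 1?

1740

First count ground terms of depth ≤ 1.
Write N_k for the number of ground terms of depth ≤ k. A term of depth ≤ k is either a constant or a function symbol applied to arguments of depth ≤ k−1, so N_k = 2 + N_{k-1}^3 + N_{k-1}.
N_0 = 2
N_1 = 2 + 2^3 + 2 = 12
Explicitly: w, v, g(w, w, w), g(w, w, v), g(w, v, w), g(w, v, v), g(v, w, w), g(v, w, v), g(v, v, w), g(v, v, v), f(w), f(v).
So |H| = 12.
A ground atom is a predicate applied to a tuple of terms from H, so the count is the sum over predicates of |H|^arity:
  Reach: 12^3 = 1728;  Path: 12
Total ground atoms: 1728 + 12 = 1740.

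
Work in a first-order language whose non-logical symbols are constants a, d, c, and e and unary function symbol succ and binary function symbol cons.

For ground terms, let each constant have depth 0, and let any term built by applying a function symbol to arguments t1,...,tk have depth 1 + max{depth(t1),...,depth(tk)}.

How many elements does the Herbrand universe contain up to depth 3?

Count level by level. With function symbols succ/1, cons/2, the terms of depth ≤ k are the 4 constants together with each function applied to depth-≤(k−1) tuples, so N_k = 4 + N_{k-1} + N_{k-1}^2.
N_0 = 4
N_1 = 4 + 4 + 4^2 = 24
N_2 = 4 + 24 + 24^2 = 604
N_3 = 4 + 604 + 604^2 = 365424

365424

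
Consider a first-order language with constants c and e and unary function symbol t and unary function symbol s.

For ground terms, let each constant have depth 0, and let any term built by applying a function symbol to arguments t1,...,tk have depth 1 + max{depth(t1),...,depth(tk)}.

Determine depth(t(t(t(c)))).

depth(t(c)) = 1 + depth(c) = 1 + 0 = 1
depth(t(t(c))) = 1 + depth(t(c)) = 1 + 1 = 2
depth(t(t(t(c)))) = 1 + depth(t(t(c))) = 1 + 2 = 3

3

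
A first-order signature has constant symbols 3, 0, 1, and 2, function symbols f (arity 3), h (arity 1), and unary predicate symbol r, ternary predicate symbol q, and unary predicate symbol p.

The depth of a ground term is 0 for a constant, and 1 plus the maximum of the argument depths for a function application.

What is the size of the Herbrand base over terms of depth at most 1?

First count ground terms of depth ≤ 1.
Let N_k count ground terms of depth at most k. Each non-constant term of depth ≤ k is some function symbol applied to depth-≤(k−1) arguments, giving N_k = 4 + N_{k-1}^3 + N_{k-1}.
N_0 = 4
N_1 = 4 + 4^3 + 4 = 72
So |H| = 72.
A ground atom is a predicate applied to a tuple of terms from H, so the count is the sum over predicates of |H|^arity:
  r: 72;  q: 72^3 = 373248;  p: 72
Total ground atoms: 72 + 373248 + 72 = 373392.

373392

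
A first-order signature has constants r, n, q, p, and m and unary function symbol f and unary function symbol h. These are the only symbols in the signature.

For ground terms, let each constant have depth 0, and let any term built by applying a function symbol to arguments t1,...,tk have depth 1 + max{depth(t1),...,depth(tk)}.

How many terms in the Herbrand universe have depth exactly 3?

40

Write N_k for the number of ground terms of depth ≤ k. A term of depth ≤ k is either a constant or a function symbol applied to arguments of depth ≤ k−1, so N_k = 5 + N_{k-1} + N_{k-1}.
N_0 = 5
N_1 = 5 + 5 + 5 = 15
N_2 = 5 + 15 + 15 = 35
N_3 = 5 + 35 + 35 = 75
Terms of depth exactly 3: N_3 − N_2 = 75 − 35 = 40.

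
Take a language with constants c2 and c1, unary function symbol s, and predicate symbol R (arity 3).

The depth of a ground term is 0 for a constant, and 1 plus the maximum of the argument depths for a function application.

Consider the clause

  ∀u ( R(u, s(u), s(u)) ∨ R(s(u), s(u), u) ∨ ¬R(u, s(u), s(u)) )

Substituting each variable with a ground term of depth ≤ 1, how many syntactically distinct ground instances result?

Ground terms of depth ≤ 1:
  Let N_k count ground terms of depth at most k. Each non-constant term of depth ≤ k is some function symbol applied to depth-≤(k−1) arguments, giving N_k = 2 + N_{k-1}.
  N_0 = 2
  N_1 = 2 + 2 = 4
  Explicitly: c2, c1, s(c2), s(c1).
So there are 4 ground terms available for substitution.
There is 1 variable to instantiate (u),  occurring in at least one literal, so different choices give different ground instances.
Number of ground instances = 4.

4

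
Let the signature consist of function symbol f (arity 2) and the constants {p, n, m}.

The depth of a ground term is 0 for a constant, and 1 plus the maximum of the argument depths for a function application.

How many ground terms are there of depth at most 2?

Count level by level. With function symbols f/2, the terms of depth ≤ k are the 3 constants together with each function applied to depth-≤(k−1) tuples, so N_k = 3 + N_{k-1}^2.
N_0 = 3
N_1 = 3 + 3^2 = 12
N_2 = 3 + 12^2 = 147

147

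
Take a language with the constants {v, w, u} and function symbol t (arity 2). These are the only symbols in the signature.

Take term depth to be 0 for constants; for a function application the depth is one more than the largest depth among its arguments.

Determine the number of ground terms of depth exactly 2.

Write N_k for the number of ground terms of depth ≤ k. A term of depth ≤ k is either a constant or a function symbol applied to arguments of depth ≤ k−1, so N_k = 3 + N_{k-1}^2.
N_0 = 3
N_1 = 3 + 3^2 = 12
N_2 = 3 + 12^2 = 147
Terms of depth exactly 2: N_2 − N_1 = 147 − 12 = 135.

135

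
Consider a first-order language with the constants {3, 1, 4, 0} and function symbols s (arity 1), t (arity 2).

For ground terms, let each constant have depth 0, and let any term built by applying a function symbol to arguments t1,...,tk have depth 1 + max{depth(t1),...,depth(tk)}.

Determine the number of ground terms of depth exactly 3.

Write N_k for the number of ground terms of depth ≤ k. A term of depth ≤ k is either a constant or a function symbol applied to arguments of depth ≤ k−1, so N_k = 4 + N_{k-1} + N_{k-1}^2.
N_0 = 4
N_1 = 4 + 4 + 4^2 = 24
N_2 = 4 + 24 + 24^2 = 604
N_3 = 4 + 604 + 604^2 = 365424
Terms of depth exactly 3: N_3 − N_2 = 365424 − 604 = 364820.

364820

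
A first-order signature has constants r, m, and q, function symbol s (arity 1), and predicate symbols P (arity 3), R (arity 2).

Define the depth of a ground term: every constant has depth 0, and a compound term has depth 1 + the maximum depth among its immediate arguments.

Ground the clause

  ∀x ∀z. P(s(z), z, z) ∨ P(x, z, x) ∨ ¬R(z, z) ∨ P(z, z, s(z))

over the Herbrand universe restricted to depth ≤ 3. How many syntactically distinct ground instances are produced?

144

Ground terms of depth ≤ 3:
  If N_k denotes the number of depth-≤k ground terms, the 3 constants give N_0 = 3, and each function symbol of arity r contributes N_{k-1}^r new terms at level k: N_k = 3 + N_{k-1}.
  N_0 = 3
  N_1 = 3 + 3 = 6
  N_2 = 3 + 6 = 9
  N_3 = 3 + 9 = 12
So there are 12 ground terms available for substitution.
Each of x, z ranges independently over the available ground terms, and distinct assignments produce distinct instances.
Number of ground instances = 12^2 = 144.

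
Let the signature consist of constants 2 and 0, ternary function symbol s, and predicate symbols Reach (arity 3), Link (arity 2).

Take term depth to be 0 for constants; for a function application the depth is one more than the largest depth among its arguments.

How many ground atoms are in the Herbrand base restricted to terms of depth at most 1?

First count ground terms of depth ≤ 1.
Write N_k for the number of ground terms of depth ≤ k. A term of depth ≤ k is either a constant or a function symbol applied to arguments of depth ≤ k−1, so N_k = 2 + N_{k-1}^3.
N_0 = 2
N_1 = 2 + 2^3 = 10
Explicitly: 2, 0, s(2, 2, 2), s(2, 2, 0), s(2, 0, 2), s(2, 0, 0), s(0, 2, 2), s(0, 2, 0), s(0, 0, 2), s(0, 0, 0).
So |H| = 10.
Each predicate of arity r yields |H|^r ground atoms (one per choice of an r-tuple from H):
  Reach: 10^3 = 1000;  Link: 10^2 = 100
Total ground atoms: 1000 + 100 = 1100.

1100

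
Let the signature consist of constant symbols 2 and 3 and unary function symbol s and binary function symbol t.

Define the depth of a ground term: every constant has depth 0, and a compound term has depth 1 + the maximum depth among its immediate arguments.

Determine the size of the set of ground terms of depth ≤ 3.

If N_k denotes the number of depth-≤k ground terms, the 2 constants give N_0 = 2, and each function symbol of arity r contributes N_{k-1}^r new terms at level k: N_k = 2 + N_{k-1} + N_{k-1}^2.
N_0 = 2
N_1 = 2 + 2 + 2^2 = 8
N_2 = 2 + 8 + 8^2 = 74
N_3 = 2 + 74 + 74^2 = 5552

5552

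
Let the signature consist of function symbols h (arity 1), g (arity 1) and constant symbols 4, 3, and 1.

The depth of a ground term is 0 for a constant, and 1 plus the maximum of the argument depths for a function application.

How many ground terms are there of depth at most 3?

45

If N_k denotes the number of depth-≤k ground terms, the 3 constants give N_0 = 3, and each function symbol of arity r contributes N_{k-1}^r new terms at level k: N_k = 3 + N_{k-1} + N_{k-1}.
N_0 = 3
N_1 = 3 + 3 + 3 = 9
N_2 = 3 + 9 + 9 = 21
N_3 = 3 + 21 + 21 = 45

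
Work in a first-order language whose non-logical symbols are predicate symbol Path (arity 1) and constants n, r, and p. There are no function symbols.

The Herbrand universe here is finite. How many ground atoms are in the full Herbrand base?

With no function symbols, the Herbrand universe is just the 3 constants.
Ground atoms per predicate: Path: 3.
Herbrand base size = 3 = 3.

3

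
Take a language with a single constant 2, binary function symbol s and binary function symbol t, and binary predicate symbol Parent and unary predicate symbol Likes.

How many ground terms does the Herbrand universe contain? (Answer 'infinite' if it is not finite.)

infinite

The signature has at least one function symbol (s, arity 2) and at least one constant (2).
Iterating s gives infinitely many distinct ground terms: 2, s(2, 2), s(s(2, 2), s(2, 2)), ...
So the Herbrand universe is infinite.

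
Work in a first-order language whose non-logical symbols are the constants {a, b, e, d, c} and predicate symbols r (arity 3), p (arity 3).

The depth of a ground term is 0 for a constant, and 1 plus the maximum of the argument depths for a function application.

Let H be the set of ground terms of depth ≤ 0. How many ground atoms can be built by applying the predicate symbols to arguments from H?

250

First count ground terms of depth ≤ 0.
With no function symbols every ground term is a constant, so there are exactly 5 ground terms at every depth bound.
N_0 = 5
So |H| = 5.
For each predicate symbol, the number of ground atoms is |H| raised to its arity; summing:
  r: 5^3 = 125;  p: 5^3 = 125
Total ground atoms: 125 + 125 = 250.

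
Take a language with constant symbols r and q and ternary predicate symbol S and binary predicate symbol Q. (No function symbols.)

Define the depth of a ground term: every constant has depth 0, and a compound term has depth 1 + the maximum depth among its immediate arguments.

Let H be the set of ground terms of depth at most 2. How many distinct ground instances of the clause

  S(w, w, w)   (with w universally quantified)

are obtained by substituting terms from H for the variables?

Ground terms of depth ≤ 2:
  With no function symbols every ground term is a constant, so there are exactly 2 ground terms at every depth bound.
  N_0 = 2
  N_1 = 2
  N_2 = 2
So there are 2 ground terms available for substitution.
The clause has 1 distinct variable (w), which appears in the body. In the free term algebra distinct substitutions yield syntactically distinct ground instances.
Number of ground instances = 2.

2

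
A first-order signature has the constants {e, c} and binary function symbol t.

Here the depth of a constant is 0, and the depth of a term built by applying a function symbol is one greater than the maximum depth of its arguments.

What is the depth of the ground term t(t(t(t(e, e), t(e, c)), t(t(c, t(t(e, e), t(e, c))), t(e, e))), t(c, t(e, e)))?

depth(t(e, e)) = 1 + max(0, 0) = 1
depth(t(e, c)) = 1 + max(0, 0) = 1
depth(t(t(e, e), t(e, c))) = 1 + max(1, 1) = 2
depth(t(c, t(t(e, e), t(e, c)))) = 1 + max(0, 2) = 3
depth(t(t(c, t(t(e, e), t(e, c))), t(e, e))) = 1 + max(3, 1) = 4
depth(t(t(t(e, e), t(e, c)), t(t(c, t(t(e, e), t(e, c))), t(e, e)))) = 1 + max(2, 4) = 5
depth(t(c, t(e, e))) = 1 + max(0, 1) = 2
depth(t(t(t(t(e, e), t(e, c)), t(t(c, t(t(e, e), t(e, c))), t(e, e))), t(c, t(e, e)))) = 1 + max(5, 2) = 6

6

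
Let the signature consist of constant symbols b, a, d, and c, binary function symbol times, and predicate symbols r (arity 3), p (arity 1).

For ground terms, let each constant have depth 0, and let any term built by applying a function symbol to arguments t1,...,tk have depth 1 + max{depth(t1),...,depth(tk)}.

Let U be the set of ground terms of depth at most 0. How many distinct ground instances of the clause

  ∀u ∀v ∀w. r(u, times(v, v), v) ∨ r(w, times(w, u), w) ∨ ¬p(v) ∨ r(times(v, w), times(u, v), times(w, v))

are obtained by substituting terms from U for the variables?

Ground terms of depth ≤ 0:
  Count level by level. With function symbols times/2, the terms of depth ≤ k are the 4 constants together with each function applied to depth-≤(k−1) tuples, so N_k = 4 + N_{k-1}^2.
  N_0 = 4
  Explicitly: b, a, d, c.
So there are 4 ground terms available for substitution.
The clause has 3 distinct variables (u, v, w), each appearing in the body. In the free term algebra distinct substitutions yield syntactically distinct ground instances.
Number of ground instances = 4^3 = 64.

64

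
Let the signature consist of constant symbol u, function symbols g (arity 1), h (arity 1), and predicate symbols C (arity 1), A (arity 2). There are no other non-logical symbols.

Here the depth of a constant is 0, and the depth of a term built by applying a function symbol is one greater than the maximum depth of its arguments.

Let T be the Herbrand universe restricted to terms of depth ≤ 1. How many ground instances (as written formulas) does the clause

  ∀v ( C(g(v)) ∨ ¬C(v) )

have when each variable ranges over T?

Ground terms of depth ≤ 1:
  Let N_k count ground terms of depth at most k. Each non-constant term of depth ≤ k is some function symbol applied to depth-≤(k−1) arguments, giving N_k = 1 + N_{k-1} + N_{k-1}.
  N_0 = 1
  N_1 = 1 + 1 + 1 = 3
  Explicitly: u, g(u), h(u).
So there are 3 ground terms available for substitution.
There is 1 variable to instantiate (v),  occurring in at least one literal, so different choices give different ground instances.
Number of ground instances = 3.

3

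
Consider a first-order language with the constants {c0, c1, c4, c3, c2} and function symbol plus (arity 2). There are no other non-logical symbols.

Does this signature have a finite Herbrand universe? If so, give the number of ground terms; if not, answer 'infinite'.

The signature has at least one function symbol (plus, arity 2) and at least one constant (c0).
Iterating plus gives infinitely many distinct ground terms: c0, plus(c0, c0), plus(plus(c0, c0), plus(c0, c0)), ...
So the Herbrand universe is infinite.

infinite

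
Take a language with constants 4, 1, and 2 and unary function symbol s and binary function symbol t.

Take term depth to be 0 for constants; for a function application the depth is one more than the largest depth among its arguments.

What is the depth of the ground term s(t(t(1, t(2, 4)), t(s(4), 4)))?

4

depth(t(2, 4)) = 1 + max(0, 0) = 1
depth(t(1, t(2, 4))) = 1 + max(0, 1) = 2
depth(s(4)) = 1 + depth(4) = 1 + 0 = 1
depth(t(s(4), 4)) = 1 + max(1, 0) = 2
depth(t(t(1, t(2, 4)), t(s(4), 4))) = 1 + max(2, 2) = 3
depth(s(t(t(1, t(2, 4)), t(s(4), 4)))) = 1 + depth(t(t(1, t(2, 4)), t(s(4), 4))) = 1 + 3 = 4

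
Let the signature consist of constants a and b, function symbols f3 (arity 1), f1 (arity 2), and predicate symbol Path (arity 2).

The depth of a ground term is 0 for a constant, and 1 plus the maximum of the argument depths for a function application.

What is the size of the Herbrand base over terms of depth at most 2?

First count ground terms of depth ≤ 2.
If N_k denotes the number of depth-≤k ground terms, the 2 constants give N_0 = 2, and each function symbol of arity r contributes N_{k-1}^r new terms at level k: N_k = 2 + N_{k-1} + N_{k-1}^2.
N_0 = 2
N_1 = 2 + 2 + 2^2 = 8
N_2 = 2 + 8 + 8^2 = 74
So |H| = 74.
Each predicate of arity r yields |H|^r ground atoms (one per choice of an r-tuple from H):
  Path: 74^2 = 5476
Total ground atoms: 5476.

5476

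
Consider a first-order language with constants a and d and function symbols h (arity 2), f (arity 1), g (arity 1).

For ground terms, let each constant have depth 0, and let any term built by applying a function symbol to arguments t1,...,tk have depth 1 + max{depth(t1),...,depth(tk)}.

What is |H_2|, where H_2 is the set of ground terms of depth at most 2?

122

Count level by level. With function symbols h/2, f/1, g/1, the terms of depth ≤ k are the 2 constants together with each function applied to depth-≤(k−1) tuples, so N_k = 2 + N_{k-1}^2 + N_{k-1} + N_{k-1}.
N_0 = 2
N_1 = 2 + 2^2 + 2 + 2 = 10
N_2 = 2 + 10^2 + 10 + 10 = 122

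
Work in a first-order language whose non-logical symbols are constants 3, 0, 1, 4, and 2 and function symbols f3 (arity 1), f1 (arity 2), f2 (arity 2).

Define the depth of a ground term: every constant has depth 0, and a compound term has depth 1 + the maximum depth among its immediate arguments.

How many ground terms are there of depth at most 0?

If N_k denotes the number of depth-≤k ground terms, the 5 constants give N_0 = 5, and each function symbol of arity r contributes N_{k-1}^r new terms at level k: N_k = 5 + N_{k-1} + N_{k-1}^2 + N_{k-1}^2.
N_0 = 5

5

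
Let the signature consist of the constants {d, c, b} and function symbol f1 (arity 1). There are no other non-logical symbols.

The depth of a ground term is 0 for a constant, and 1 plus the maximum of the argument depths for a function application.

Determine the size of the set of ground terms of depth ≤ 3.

12

Count level by level. With function symbols f1/1, the terms of depth ≤ k are the 3 constants together with each function applied to depth-≤(k−1) tuples, so N_k = 3 + N_{k-1}.
N_0 = 3
N_1 = 3 + 3 = 6
N_2 = 3 + 6 = 9
N_3 = 3 + 9 = 12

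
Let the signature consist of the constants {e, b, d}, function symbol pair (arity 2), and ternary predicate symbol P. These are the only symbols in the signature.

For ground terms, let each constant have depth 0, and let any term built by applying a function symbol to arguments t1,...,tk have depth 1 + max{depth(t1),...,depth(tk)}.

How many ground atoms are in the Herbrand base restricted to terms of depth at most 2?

3176523

First count ground terms of depth ≤ 2.
Let N_k count ground terms of depth at most k. Each non-constant term of depth ≤ k is some function symbol applied to depth-≤(k−1) arguments, giving N_k = 3 + N_{k-1}^2.
N_0 = 3
N_1 = 3 + 3^2 = 12
N_2 = 3 + 12^2 = 147
So |H| = 147.
Each predicate of arity r yields |H|^r ground atoms (one per choice of an r-tuple from H):
  P: 147^3 = 3176523
Total ground atoms: 3176523.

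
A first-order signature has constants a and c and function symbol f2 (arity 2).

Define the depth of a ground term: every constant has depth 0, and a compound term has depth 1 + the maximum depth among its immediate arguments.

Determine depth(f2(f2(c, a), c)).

depth(f2(c, a)) = 1 + max(0, 0) = 1
depth(f2(f2(c, a), c)) = 1 + max(1, 0) = 2

2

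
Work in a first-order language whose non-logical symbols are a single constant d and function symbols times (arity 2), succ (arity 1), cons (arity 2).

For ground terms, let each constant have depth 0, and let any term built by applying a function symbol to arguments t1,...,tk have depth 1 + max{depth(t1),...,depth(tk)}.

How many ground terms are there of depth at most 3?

Let N_k = |{terms of depth ≤ k}|. Then N_0 = 1 and N_k = 1 + N_{k-1}^2 + N_{k-1} + N_{k-1}^2 for k ≥ 1 (one summand per function symbol, arity giving the exponent).
N_0 = 1
N_1 = 1 + 1^2 + 1 + 1^2 = 4
N_2 = 1 + 4^2 + 4 + 4^2 = 37
N_3 = 1 + 37^2 + 37 + 37^2 = 2776

2776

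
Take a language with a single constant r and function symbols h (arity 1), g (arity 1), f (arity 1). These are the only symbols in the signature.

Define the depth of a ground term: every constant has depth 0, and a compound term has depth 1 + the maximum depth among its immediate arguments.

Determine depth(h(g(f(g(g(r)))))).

5

depth(g(r)) = 1 + depth(r) = 1 + 0 = 1
depth(g(g(r))) = 1 + depth(g(r)) = 1 + 1 = 2
depth(f(g(g(r)))) = 1 + depth(g(g(r))) = 1 + 2 = 3
depth(g(f(g(g(r))))) = 1 + depth(f(g(g(r)))) = 1 + 3 = 4
depth(h(g(f(g(g(r)))))) = 1 + depth(g(f(g(g(r))))) = 1 + 4 = 5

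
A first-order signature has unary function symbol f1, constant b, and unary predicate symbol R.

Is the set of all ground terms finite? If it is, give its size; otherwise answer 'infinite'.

infinite

The signature has at least one function symbol (f1, arity 1) and at least one constant (b).
Iterating f1 gives infinitely many distinct ground terms: b, f1(b), f1(f1(b)), ...
So the Herbrand universe is infinite.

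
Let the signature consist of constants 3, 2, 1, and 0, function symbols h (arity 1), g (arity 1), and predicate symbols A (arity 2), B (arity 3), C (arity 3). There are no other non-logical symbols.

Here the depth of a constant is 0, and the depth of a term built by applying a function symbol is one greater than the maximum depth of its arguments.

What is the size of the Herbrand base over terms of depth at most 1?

3600

First count ground terms of depth ≤ 1.
Write N_k for the number of ground terms of depth ≤ k. A term of depth ≤ k is either a constant or a function symbol applied to arguments of depth ≤ k−1, so N_k = 4 + N_{k-1} + N_{k-1}.
N_0 = 4
N_1 = 4 + 4 + 4 = 12
Explicitly: 3, 2, 1, 0, h(3), h(2), h(1), h(0), g(3), g(2), g(1), g(0).
So |H| = 12.
For each predicate symbol, the number of ground atoms is |H| raised to its arity; summing:
  A: 12^2 = 144;  B: 12^3 = 1728;  C: 12^3 = 1728
Total ground atoms: 144 + 1728 + 1728 = 3600.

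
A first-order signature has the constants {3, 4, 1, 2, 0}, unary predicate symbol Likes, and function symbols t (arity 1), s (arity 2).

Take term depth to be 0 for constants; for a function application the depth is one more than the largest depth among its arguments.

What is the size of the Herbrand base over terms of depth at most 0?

First count ground terms of depth ≤ 0.
Let N_k count ground terms of depth at most k. Each non-constant term of depth ≤ k is some function symbol applied to depth-≤(k−1) arguments, giving N_k = 5 + N_{k-1} + N_{k-1}^2.
N_0 = 5
Explicitly: 3, 4, 1, 2, 0.
So |H| = 5.
Ground atoms are formed by filling each argument slot of a predicate with a term from H, so an r-ary predicate gives |H|^r atoms:
  Likes: 5
Total ground atoms: 5.

5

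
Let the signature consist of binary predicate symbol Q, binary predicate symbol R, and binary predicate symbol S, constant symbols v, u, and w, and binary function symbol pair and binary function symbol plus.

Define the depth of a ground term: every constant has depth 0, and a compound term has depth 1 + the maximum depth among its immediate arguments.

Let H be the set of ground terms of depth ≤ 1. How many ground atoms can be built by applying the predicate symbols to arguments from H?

1323

First count ground terms of depth ≤ 1.
Let N_k = |{terms of depth ≤ k}|. Then N_0 = 3 and N_k = 3 + N_{k-1}^2 + N_{k-1}^2 for k ≥ 1 (one summand per function symbol, arity giving the exponent).
N_0 = 3
N_1 = 3 + 3^2 + 3^2 = 21
So |H| = 21.
Ground atoms are formed by filling each argument slot of a predicate with a term from H, so an r-ary predicate gives |H|^r atoms:
  Q: 21^2 = 441;  R: 21^2 = 441;  S: 21^2 = 441
Total ground atoms: 441 + 441 + 441 = 1323.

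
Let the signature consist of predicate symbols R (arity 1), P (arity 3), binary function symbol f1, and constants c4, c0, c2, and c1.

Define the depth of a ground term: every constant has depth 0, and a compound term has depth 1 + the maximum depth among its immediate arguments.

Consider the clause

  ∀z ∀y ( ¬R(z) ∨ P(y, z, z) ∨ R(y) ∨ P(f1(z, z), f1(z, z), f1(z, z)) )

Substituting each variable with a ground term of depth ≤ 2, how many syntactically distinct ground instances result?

163216

Ground terms of depth ≤ 2:
  If N_k denotes the number of depth-≤k ground terms, the 4 constants give N_0 = 4, and each function symbol of arity r contributes N_{k-1}^r new terms at level k: N_k = 4 + N_{k-1}^2.
  N_0 = 4
  N_1 = 4 + 4^2 = 20
  N_2 = 4 + 20^2 = 404
So there are 404 ground terms available for substitution.
Each of z, y ranges independently over the available ground terms, and distinct assignments produce distinct instances.
Number of ground instances = 404^2 = 163216.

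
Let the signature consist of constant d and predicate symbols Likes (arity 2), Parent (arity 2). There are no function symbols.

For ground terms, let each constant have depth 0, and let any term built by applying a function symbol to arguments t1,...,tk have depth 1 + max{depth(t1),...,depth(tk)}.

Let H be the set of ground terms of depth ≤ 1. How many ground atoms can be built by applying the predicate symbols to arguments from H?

2

First count ground terms of depth ≤ 1.
With no function symbols every ground term is a constant, so there is exactly 1 ground term at every depth bound.
N_0 = 1
N_1 = 1
Explicitly: d.
So |H| = 1.
Each predicate of arity r yields |H|^r ground atoms (one per choice of an r-tuple from H):
  Likes: 1^2 = 1;  Parent: 1^2 = 1
Total ground atoms: 1 + 1 = 2.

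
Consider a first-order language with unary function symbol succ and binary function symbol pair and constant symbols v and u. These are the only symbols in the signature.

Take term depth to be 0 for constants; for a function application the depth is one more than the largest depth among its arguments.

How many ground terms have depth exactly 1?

6

Write N_k for the number of ground terms of depth ≤ k. A term of depth ≤ k is either a constant or a function symbol applied to arguments of depth ≤ k−1, so N_k = 2 + N_{k-1} + N_{k-1}^2.
N_0 = 2
N_1 = 2 + 2 + 2^2 = 8
Terms of depth exactly 1: N_1 − N_0 = 8 − 2 = 6.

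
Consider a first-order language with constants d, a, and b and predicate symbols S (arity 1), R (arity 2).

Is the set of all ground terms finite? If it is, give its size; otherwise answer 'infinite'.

3

There are no function symbols, so every ground term is one of the 3 constants.
The Herbrand universe is {d, a, b}, which is finite with 3 elements.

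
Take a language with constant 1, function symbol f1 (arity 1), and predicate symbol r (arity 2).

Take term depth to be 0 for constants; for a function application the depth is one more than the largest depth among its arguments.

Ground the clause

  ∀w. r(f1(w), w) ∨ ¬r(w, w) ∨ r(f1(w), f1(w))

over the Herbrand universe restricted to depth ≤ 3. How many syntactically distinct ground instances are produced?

Ground terms of depth ≤ 3:
  Let N_k count ground terms of depth at most k. Each non-constant term of depth ≤ k is some function symbol applied to depth-≤(k−1) arguments, giving N_k = 1 + N_{k-1}.
  N_0 = 1
  N_1 = 1 + 1 = 2
  N_2 = 1 + 2 = 3
  N_3 = 1 + 3 = 4
So there are 4 ground terms available for substitution.
The body mentions the single quantified variable w; since ground terms form a free algebra, no two substitutions collapse to the same formula.
Number of ground instances = 4.

4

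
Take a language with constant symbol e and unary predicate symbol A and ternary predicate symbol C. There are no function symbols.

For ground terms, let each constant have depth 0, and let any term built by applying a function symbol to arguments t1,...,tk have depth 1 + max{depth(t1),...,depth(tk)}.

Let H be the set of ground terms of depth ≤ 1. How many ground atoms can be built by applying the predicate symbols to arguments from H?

First count ground terms of depth ≤ 1.
With no function symbols every ground term is a constant, so there is exactly 1 ground term at every depth bound.
N_0 = 1
N_1 = 1
Explicitly: e.
So |H| = 1.
Ground atoms are formed by filling each argument slot of a predicate with a term from H, so an r-ary predicate gives |H|^r atoms:
  A: 1;  C: 1^3 = 1
Total ground atoms: 1 + 1 = 2.

2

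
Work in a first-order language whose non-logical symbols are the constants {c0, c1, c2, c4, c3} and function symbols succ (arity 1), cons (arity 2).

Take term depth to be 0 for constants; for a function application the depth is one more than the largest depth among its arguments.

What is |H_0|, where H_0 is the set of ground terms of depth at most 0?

Write N_k for the number of ground terms of depth ≤ k. A term of depth ≤ k is either a constant or a function symbol applied to arguments of depth ≤ k−1, so N_k = 5 + N_{k-1} + N_{k-1}^2.
N_0 = 5
Explicitly: c0, c1, c2, c4, c3.

5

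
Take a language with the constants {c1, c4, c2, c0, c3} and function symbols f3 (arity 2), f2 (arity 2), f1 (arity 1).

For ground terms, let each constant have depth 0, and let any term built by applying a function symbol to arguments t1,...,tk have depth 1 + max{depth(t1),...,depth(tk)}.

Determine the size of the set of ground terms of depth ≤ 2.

7265

Let N_k count ground terms of depth at most k. Each non-constant term of depth ≤ k is some function symbol applied to depth-≤(k−1) arguments, giving N_k = 5 + N_{k-1}^2 + N_{k-1}^2 + N_{k-1}.
N_0 = 5
N_1 = 5 + 5^2 + 5^2 + 5 = 60
N_2 = 5 + 60^2 + 60^2 + 60 = 7265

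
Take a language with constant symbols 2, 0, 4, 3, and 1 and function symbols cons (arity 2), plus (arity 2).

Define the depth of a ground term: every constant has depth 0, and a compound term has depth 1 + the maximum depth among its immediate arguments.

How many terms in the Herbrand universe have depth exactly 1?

Let N_k count ground terms of depth at most k. Each non-constant term of depth ≤ k is some function symbol applied to depth-≤(k−1) arguments, giving N_k = 5 + N_{k-1}^2 + N_{k-1}^2.
N_0 = 5
N_1 = 5 + 5^2 + 5^2 = 55
Terms of depth exactly 1: N_1 − N_0 = 55 − 5 = 50.

50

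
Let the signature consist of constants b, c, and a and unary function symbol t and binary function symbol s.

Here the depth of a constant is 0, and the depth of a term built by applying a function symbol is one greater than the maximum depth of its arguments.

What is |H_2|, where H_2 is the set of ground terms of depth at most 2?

If N_k denotes the number of depth-≤k ground terms, the 3 constants give N_0 = 3, and each function symbol of arity r contributes N_{k-1}^r new terms at level k: N_k = 3 + N_{k-1} + N_{k-1}^2.
N_0 = 3
N_1 = 3 + 3 + 3^2 = 15
N_2 = 3 + 15 + 15^2 = 243

243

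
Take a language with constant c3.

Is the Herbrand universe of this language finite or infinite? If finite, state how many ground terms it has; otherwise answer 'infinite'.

There are no function symbols, so the only ground term is the single constant.
The Herbrand universe is {c3}, finite with 1 element.

1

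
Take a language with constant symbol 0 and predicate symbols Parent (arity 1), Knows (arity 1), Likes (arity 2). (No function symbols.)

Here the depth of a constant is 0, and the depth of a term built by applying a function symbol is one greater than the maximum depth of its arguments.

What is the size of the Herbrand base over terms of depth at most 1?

First count ground terms of depth ≤ 1.
With no function symbols every ground term is a constant, so there is exactly 1 ground term at every depth bound.
N_0 = 1
N_1 = 1
So |H| = 1.
For each predicate symbol, the number of ground atoms is |H| raised to its arity; summing:
  Parent: 1;  Knows: 1;  Likes: 1^2 = 1
Total ground atoms: 1 + 1 + 1 = 3.

3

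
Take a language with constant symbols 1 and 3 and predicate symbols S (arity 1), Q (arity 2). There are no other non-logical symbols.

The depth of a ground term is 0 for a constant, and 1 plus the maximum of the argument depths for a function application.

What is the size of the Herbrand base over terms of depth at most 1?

6

First count ground terms of depth ≤ 1.
With no function symbols every ground term is a constant, so there are exactly 2 ground terms at every depth bound.
N_0 = 2
N_1 = 2
So |H| = 2.
Ground atoms are formed by filling each argument slot of a predicate with a term from H, so an r-ary predicate gives |H|^r atoms:
  S: 2;  Q: 2^2 = 4
Total ground atoms: 2 + 4 = 6.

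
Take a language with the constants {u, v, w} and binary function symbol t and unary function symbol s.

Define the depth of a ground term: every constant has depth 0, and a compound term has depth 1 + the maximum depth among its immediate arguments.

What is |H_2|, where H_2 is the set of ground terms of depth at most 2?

Write N_k for the number of ground terms of depth ≤ k. A term of depth ≤ k is either a constant or a function symbol applied to arguments of depth ≤ k−1, so N_k = 3 + N_{k-1}^2 + N_{k-1}.
N_0 = 3
N_1 = 3 + 3^2 + 3 = 15
N_2 = 3 + 15^2 + 15 = 243

243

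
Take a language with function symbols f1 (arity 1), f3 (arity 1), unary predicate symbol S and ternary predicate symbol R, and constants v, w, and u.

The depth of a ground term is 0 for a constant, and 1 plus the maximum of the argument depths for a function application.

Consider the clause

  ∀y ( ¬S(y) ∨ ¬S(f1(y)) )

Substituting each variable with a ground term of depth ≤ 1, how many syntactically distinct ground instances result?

9

Ground terms of depth ≤ 1:
  Let N_k count ground terms of depth at most k. Each non-constant term of depth ≤ k is some function symbol applied to depth-≤(k−1) arguments, giving N_k = 3 + N_{k-1} + N_{k-1}.
  N_0 = 3
  N_1 = 3 + 3 + 3 = 9
So there are 9 ground terms available for substitution.
The body mentions the single quantified variable y; since ground terms form a free algebra, no two substitutions collapse to the same formula.
Number of ground instances = 9.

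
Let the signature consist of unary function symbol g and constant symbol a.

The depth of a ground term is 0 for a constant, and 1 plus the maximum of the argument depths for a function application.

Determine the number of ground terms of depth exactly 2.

If N_k denotes the number of depth-≤k ground terms, the 1 constant gives N_0 = 1, and each function symbol of arity r contributes N_{k-1}^r new terms at level k: N_k = 1 + N_{k-1}.
N_0 = 1
N_1 = 1 + 1 = 2
N_2 = 1 + 2 = 3
Terms of depth exactly 2: N_2 − N_1 = 3 − 2 = 1.

1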